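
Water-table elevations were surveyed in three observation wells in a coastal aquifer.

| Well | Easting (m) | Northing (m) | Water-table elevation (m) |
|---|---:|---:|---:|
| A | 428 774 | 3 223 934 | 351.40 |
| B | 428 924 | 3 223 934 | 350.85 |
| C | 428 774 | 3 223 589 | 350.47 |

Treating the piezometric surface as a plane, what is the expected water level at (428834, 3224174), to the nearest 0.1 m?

351.8 m

∂h/∂x = (350.85 − 351.40) / (428924 − 428774) = -0.003667
∂h/∂y = (350.47 − 351.40) / (3223589 − 3223934) = +0.002696
h(428834, 3224174) = 351.40 + (-0.003667)·(60) + (+0.002696)·(240) = 351.40 -0.220 +0.647 = 351.827 m.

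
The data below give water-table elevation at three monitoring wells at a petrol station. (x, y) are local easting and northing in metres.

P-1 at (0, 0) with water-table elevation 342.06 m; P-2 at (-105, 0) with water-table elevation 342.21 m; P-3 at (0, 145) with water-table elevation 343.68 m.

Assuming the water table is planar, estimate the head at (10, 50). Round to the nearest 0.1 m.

∂h/∂x = (342.21 − 342.06) / (-105 − 0) = -0.001429
∂h/∂y = (343.68 − 342.06) / (145 − 0) = +0.01117
h(10, 50) = 342.06 + (-0.001429)·(10) + (+0.01117)·(50) = 342.06 -0.014 +0.559 = 342.604 m.

342.6 m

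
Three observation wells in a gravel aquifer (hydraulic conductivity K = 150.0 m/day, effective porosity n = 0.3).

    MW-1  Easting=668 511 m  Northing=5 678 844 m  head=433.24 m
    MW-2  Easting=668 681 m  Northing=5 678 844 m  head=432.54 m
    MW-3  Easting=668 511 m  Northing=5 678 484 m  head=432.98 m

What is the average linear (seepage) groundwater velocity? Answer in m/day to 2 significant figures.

∂h/∂x = (432.54 − 433.24) / (668681 − 668511) = -0.004118
∂h/∂y = (432.98 − 433.24) / (5678484 − 5678844) = +0.0007222
|∇h| = √(-0.004118² + 0.0007222²) = 0.004181
Seepage velocity v = K·i/n = 150.0 × 0.004181 / 0.3 = 2.091 m/day.

2.1 m/day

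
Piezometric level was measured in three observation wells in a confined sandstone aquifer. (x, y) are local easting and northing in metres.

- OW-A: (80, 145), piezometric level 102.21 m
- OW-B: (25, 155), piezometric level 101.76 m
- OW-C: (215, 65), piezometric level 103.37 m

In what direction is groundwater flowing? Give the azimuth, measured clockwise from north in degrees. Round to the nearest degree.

277°

Differences from OW-A: to OW-B (Δx, Δy, Δh) = (-55, 10, -0.45); to OW-C = (135, -80, +1.16).
Solve a·Δx + b·Δy = Δh: det = (-55)·(-80) − 135·10 = 3050.
∂h/∂x = [(-0.45)·(-80) − (+1.16)·10] / 3050 = +0.008000
∂h/∂y = [(-55)·(+1.16) − 135·(-0.45)] / 3050 = -0.001000
Flow direction (−∇h) has components (-0.008000 E, +0.001000 N).
Azimuth = atan2(E, N) = atan2(-0.008000, +0.001000) = 277.1° ≈ 277°.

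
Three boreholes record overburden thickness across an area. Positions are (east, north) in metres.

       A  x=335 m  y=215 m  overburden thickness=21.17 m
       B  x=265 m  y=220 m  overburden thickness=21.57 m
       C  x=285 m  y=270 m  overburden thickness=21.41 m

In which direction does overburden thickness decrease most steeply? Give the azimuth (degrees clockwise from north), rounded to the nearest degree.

Three-point gradient (reference A): Δ to B = (-70, 5, +0.40), Δ to C = (-50, 55, +0.24).
∂d/∂x = -0.005778, ∂d/∂y = -0.0008889 (det = -3600).
Steepest decrease is along −∇f: components (+0.005778 E, +0.0008889 N).
Azimuth = atan2(+0.005778, +0.0008889) = 81.3° ≈ 081°.

081°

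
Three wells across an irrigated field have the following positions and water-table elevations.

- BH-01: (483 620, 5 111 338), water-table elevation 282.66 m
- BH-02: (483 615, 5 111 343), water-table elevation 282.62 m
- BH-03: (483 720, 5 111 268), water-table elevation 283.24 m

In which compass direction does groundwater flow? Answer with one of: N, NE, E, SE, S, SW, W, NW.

N

Taking BH-01 as reference: BH-02−BH-01 = (-5, 5, -0.04); BH-03−BH-01 = (100, -70, +0.58).
Determinant of the coordinate differences = (-5)·(-70) − 100·5 = -150.
∂h/∂x = [(-0.04)·(-70) − (+0.58)·5] / -150 = +0.0006667
∂h/∂y = [(-5)·(+0.58) − 100·(-0.04)] / -150 = -0.007333
Flow = −∇h = (-0.0006667 east, +0.007333 north), which points north.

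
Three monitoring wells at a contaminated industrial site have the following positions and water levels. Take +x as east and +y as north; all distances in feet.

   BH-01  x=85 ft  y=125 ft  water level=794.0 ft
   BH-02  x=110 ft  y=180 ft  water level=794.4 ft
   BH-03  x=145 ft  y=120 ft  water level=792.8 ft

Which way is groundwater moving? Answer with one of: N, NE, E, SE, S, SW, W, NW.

Three-point gradient (reference BH-01): Δ to BH-02 = (25, 55, +0.4), Δ to BH-03 = (60, -5, -1.2).
∂h/∂x = -0.01869, ∂h/∂y = +0.01577 (det = -3425).
Flow = −∇h = (+0.01869 east, -0.01577 north), which points southeast.

SE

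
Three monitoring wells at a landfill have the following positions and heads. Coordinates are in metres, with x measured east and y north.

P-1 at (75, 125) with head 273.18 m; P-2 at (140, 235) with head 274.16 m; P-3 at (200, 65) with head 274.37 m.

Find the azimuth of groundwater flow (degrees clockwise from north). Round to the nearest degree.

Taking P-1 as reference: P-2−P-1 = (65, 110, +0.98); P-3−P-1 = (125, -60, +1.19).
Solve a·Δx + b·Δy = Δh: det = 65·(-60) − 125·110 = -17650.
∂h/∂x = [(+0.98)·(-60) − (+1.19)·110] / -17650 = +0.01075
∂h/∂y = [65·(+1.19) − 125·(+0.98)] / -17650 = +0.002558
Flow direction (−∇h) has components (-0.01075 E, -0.002558 N).
Azimuth = atan2(E, N) = atan2(-0.01075, -0.002558) = 256.6° ≈ 257°.

257°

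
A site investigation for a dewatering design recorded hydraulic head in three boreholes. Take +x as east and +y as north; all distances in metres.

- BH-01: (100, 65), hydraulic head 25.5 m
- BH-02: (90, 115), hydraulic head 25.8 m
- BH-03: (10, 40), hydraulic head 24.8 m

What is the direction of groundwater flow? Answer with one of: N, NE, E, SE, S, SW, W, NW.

Differences from BH-01: to BH-02 (Δx, Δy, Δh) = (-10, 50, +0.3); to BH-03 = (-90, -25, -0.7).
Solve a·Δx + b·Δy = Δh: det = (-10)·(-25) − (-90)·50 = 4750.
∂h/∂x = [(+0.3)·(-25) − (-0.7)·50] / 4750 = +0.005789
∂h/∂y = [(-10)·(-0.7) − (-90)·(+0.3)] / 4750 = +0.007158
Flow = −∇h = (-0.005789 east, -0.007158 north), which points southwest.

SW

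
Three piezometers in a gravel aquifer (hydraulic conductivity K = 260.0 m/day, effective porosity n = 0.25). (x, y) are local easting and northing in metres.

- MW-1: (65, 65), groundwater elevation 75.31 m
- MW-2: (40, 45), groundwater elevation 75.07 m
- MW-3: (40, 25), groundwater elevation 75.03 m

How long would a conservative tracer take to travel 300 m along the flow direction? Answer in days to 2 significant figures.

35 days

Taking MW-1 as reference: MW-2−MW-1 = (-25, -20, -0.24); MW-3−MW-1 = (-25, -40, -0.28).
Solve a·Δx + b·Δy = Δh: det = (-25)·(-40) − (-25)·(-20) = 500.
∂h/∂x = [(-0.24)·(-40) − (-0.28)·(-20)] / 500 = +0.008000
∂h/∂y = [(-25)·(-0.28) − (-25)·(-0.24)] / 500 = +0.002000
|∇h| = √(0.008000² + 0.002000²) = 0.008246
Seepage velocity v = K·i/n = 260.0 × 0.008246 / 0.25 = 8.576 m/day.
t = 300 / 8.576 = 34.98 days.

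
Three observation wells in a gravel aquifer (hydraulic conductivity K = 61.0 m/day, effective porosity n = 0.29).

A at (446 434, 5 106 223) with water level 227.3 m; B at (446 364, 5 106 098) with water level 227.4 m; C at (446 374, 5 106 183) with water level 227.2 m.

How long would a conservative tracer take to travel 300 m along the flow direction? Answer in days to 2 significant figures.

320 days

Differences from A: to B (Δx, Δy, Δh) = (-70, -125, +0.1); to C = (-60, -40, -0.1).
Solve a·Δx + b·Δy = Δh: det = (-70)·(-40) − (-60)·(-125) = -4700.
∂h/∂x = [(+0.1)·(-40) − (-0.1)·(-125)] / -4700 = +0.003511
∂h/∂y = [(-70)·(-0.1) − (-60)·(+0.1)] / -4700 = -0.002766
|∇h| = √(0.003511² + -0.002766²) = 0.00447
Seepage velocity v = K·i/n = 61.0 × 0.00447 / 0.29 = 0.9402 m/day.
t = 300 / 0.9402 = 319.1 days.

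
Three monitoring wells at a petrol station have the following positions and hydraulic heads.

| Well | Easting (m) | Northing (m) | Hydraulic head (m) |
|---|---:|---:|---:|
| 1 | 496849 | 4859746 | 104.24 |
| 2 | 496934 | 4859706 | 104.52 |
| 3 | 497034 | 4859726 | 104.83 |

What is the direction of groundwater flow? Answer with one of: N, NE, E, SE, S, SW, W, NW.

W

With h = a·x + b·y + c and 1 as origin, the differences give:
  85·a + (-40)·b = +0.28
  185·a + (-20)·b = +0.59
Eliminate b (×(-20) and ×(-40), subtract): 5700·a = 18.000 → a = ∂h/∂x = +0.003158
Back-substitute: b = ∂h/∂y = -0.0002895.
Flow = −∇h = (-0.003158 east, +0.0002895 north), which points west.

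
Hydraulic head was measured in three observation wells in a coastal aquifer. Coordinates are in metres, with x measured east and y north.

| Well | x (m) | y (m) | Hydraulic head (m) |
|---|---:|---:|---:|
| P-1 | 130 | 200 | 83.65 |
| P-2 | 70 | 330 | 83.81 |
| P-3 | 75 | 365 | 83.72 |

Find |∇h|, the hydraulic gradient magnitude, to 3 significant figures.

0.00651

Differences from P-1: to P-2 (Δx, Δy, Δh) = (-60, 130, +0.16); to P-3 = (-55, 165, +0.07).
Solve a·Δx + b·Δy = Δh: det = (-60)·165 − (-55)·130 = -2750.
∂h/∂x = [(+0.16)·165 − (+0.07)·130] / -2750 = -0.006291
∂h/∂y = [(-60)·(+0.07) − (-55)·(+0.16)] / -2750 = -0.001673
|∇h| = √(-0.006291² + -0.001673²) = 0.00651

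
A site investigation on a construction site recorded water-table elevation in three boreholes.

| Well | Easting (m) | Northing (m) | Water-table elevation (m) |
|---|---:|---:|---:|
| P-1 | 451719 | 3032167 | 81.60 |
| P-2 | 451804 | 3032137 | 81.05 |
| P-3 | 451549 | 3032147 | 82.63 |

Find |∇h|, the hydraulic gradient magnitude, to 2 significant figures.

Differences from P-1: to P-2 (Δx, Δy, Δh) = (85, -30, -0.55); to P-3 = (-170, -20, +1.03).
Determinant of the coordinate differences = 85·(-20) − (-170)·(-30) = -6800.
∂h/∂x = [(-0.55)·(-20) − (+1.03)·(-30)] / -6800 = -0.006162
∂h/∂y = [85·(+1.03) − (-170)·(-0.55)] / -6800 = +0.0008750
|∇h| = √(-0.006162² + 0.0008750²) = 0.006224

0.0062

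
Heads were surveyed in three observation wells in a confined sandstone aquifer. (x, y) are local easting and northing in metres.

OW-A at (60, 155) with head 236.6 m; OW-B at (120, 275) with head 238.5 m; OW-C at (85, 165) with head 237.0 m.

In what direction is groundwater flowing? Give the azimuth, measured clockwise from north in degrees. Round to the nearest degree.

231°

Three-point gradient (reference OW-A): Δ to OW-B = (60, 120, +1.9), Δ to OW-C = (25, 10, +0.4).
∂h/∂x = +0.01208, ∂h/∂y = +0.009792 (det = -2400).
Flow direction (−∇h) has components (-0.01208 E, -0.009792 N).
Azimuth = atan2(E, N) = atan2(-0.01208, -0.009792) = 231.0° ≈ 231°.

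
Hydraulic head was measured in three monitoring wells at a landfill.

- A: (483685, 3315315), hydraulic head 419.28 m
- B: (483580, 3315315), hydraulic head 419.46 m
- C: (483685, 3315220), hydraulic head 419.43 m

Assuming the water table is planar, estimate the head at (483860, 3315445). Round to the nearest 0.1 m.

418.8 m

∂h/∂x = (419.46 − 419.28) / (483580 − 483685) = -0.001714
∂h/∂y = (419.43 − 419.28) / (3315220 − 3315315) = -0.001579
h(483860, 3315445) = 419.28 + (-0.001714)·(175) + (-0.001579)·(130) = 419.28 -0.300 -0.205 = 418.775 m.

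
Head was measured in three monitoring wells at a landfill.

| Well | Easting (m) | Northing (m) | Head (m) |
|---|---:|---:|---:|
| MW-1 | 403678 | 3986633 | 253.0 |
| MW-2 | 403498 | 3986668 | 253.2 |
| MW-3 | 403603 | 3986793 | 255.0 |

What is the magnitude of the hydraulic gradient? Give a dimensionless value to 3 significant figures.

0.0133

Three-point gradient (reference MW-1): Δ to MW-2 = (-180, 35, +0.2), Δ to MW-3 = (-75, 160, +2.0).
∂h/∂x = +0.001452, ∂h/∂y = +0.01318 (det = -26175).
|∇h| = √(0.001452² + 0.01318²) = 0.01326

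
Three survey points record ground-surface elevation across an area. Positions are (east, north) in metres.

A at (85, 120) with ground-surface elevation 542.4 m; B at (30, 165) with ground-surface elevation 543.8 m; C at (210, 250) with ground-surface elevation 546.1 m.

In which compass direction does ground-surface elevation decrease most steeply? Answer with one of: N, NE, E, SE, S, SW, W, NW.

S

Differences from A: to B (Δx, Δy, Δh) = (-55, 45, +1.4); to C = (125, 130, +3.7).
Solve a·Δx + b·Δy = Δz: det = (-55)·130 − 125·45 = -12775.
∂z/∂x = [(+1.4)·130 − (+3.7)·45] / -12775 = -0.001213
∂z/∂y = [(-55)·(+3.7) − 125·(+1.4)] / -12775 = +0.02963
Steepest decrease is along −∇f = (+0.001213 E, -0.02963 N) → south.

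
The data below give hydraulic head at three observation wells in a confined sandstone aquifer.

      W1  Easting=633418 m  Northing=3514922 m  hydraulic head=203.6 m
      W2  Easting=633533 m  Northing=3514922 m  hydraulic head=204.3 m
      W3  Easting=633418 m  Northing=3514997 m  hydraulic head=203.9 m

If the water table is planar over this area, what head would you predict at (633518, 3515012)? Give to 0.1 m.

∂h/∂x = (204.3 − 203.6) / (633533 − 633418) = +0.006087
∂h/∂y = (203.9 − 203.6) / (3514997 − 3514922) = +0.004000
h(633518, 3515012) = 203.6 + (+0.006087)·(100) + (+0.004000)·(90) = 203.6 +0.609 +0.360 = 204.569 m.

204.6 m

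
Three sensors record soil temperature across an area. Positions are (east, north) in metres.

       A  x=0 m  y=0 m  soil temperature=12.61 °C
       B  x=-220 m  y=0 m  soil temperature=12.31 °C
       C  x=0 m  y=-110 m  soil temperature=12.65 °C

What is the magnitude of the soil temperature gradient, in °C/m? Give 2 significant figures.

∂T/∂x = (12.31 − 12.61) / (-220 − 0) = +0.001364
∂T/∂y = (12.65 − 12.61) / (-110 − 0) = -0.0003636
|∇f| = √(0.001364² + -0.0003636²) = 0.001412 °C/m

0.0014 °C/m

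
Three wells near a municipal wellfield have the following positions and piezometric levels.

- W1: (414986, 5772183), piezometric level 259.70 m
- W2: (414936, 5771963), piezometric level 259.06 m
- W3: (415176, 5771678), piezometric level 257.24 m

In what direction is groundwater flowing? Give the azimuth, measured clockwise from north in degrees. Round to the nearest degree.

With h = a·x + b·y + c and W1 as origin, the differences give:
  (-50)·a + (-220)·b = -0.64
  190·a + (-505)·b = -2.46
Eliminate b (×(-505) and ×(-220), subtract): 67050·a = -218.000 → a = ∂h/∂x = -0.003251
Back-substitute: b = ∂h/∂y = +0.003648.
Flow direction (−∇h) has components (+0.003251 E, -0.003648 N).
Azimuth = atan2(E, N) = atan2(+0.003251, -0.003648) = 138.3° ≈ 138°.

138°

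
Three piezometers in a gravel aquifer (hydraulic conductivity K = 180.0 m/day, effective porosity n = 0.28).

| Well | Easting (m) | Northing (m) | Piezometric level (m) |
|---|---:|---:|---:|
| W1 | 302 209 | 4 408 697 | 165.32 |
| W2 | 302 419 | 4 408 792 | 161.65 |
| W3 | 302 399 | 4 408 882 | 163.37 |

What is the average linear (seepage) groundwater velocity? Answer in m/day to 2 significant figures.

Three-point gradient (reference W1): Δ to W2 = (210, 95, -3.67), Δ to W3 = (190, 185, -1.95).
∂h/∂x = -0.02374, ∂h/∂y = +0.01384 (det = 20800).
|∇h| = √(-0.02374² + 0.01384²) = 0.02748
Seepage velocity v = K·i/n = 180.0 × 0.02748 / 0.28 = 17.67 m/day.

18 m/day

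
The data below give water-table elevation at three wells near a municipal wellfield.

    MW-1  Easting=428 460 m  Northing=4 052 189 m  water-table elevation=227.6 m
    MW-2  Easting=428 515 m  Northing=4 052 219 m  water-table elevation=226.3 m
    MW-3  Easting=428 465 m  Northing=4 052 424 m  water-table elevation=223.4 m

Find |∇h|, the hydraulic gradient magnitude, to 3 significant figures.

Taking MW-1 as reference: MW-2−MW-1 = (55, 30, -1.3); MW-3−MW-1 = (5, 235, -4.2).
Solve a·Δx + b·Δy = Δh: det = 55·235 − 5·30 = 12775.
∂h/∂x = [(-1.3)·235 − (-4.2)·30] / 12775 = -0.01405
∂h/∂y = [55·(-4.2) − 5·(-1.3)] / 12775 = -0.01757
|∇h| = √(-0.01405² + -0.01757²) = 0.0225

0.0225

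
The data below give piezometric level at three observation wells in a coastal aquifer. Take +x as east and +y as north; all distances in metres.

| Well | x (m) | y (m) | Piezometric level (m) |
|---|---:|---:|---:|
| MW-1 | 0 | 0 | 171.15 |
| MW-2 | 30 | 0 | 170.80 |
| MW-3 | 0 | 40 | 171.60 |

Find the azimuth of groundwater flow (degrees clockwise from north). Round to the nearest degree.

∂h/∂x = (170.80 − 171.15) / (30 − 0) = -0.01167
∂h/∂y = (171.60 − 171.15) / (40 − 0) = +0.01125
Flow direction (−∇h) has components (+0.01167 E, -0.01125 N).
Azimuth = atan2(E, N) = atan2(+0.01167, -0.01125) = 134.0° ≈ 134°.

134°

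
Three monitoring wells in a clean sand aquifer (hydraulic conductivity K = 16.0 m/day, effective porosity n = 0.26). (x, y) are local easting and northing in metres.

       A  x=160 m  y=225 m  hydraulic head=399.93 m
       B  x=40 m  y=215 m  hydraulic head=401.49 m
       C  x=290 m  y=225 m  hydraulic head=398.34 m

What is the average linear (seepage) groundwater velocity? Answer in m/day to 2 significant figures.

Differences from A: to B (Δx, Δy, Δh) = (-120, -10, +1.56); to C = (130, 0, -1.59).
Determinant of the coordinate differences = (-120)·0 − 130·(-10) = 1300.
∂h/∂x = [(+1.56)·0 − (-1.59)·(-10)] / 1300 = -0.01223
∂h/∂y = [(-120)·(-1.59) − 130·(+1.56)] / 1300 = -0.009231
|∇h| = √(-0.01223² + -0.009231²) = 0.01532
Seepage velocity v = K·i/n = 16.0 × 0.01532 / 0.26 = 0.9428 m/day.

0.94 m/day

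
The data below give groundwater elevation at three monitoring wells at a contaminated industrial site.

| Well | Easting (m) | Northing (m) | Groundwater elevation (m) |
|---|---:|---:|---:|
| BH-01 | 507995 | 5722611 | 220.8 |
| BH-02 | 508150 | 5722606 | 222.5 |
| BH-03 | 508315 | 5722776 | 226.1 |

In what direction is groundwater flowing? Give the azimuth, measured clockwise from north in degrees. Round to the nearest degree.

228°

With h = a·x + b·y + c and BH-01 as origin, the differences give:
  155·a + (-5)·b = +1.7
  320·a + 165·b = +5.3
Eliminate b (×165 and ×(-5), subtract): 27175·a = 307.00 → a = ∂h/∂x = +0.01130
Back-substitute: b = ∂h/∂y = +0.01021.
Flow direction (−∇h) has components (-0.01130 E, -0.01021 N).
Azimuth = atan2(E, N) = atan2(-0.01130, -0.01021) = 227.9° ≈ 228°.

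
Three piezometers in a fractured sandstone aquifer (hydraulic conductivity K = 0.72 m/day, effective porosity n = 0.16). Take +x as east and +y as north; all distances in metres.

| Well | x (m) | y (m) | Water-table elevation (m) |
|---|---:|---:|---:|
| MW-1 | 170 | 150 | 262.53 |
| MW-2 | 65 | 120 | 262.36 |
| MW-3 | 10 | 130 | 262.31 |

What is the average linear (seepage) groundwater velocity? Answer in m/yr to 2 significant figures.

3.2 m/yr

Three-point gradient (reference MW-1): Δ to MW-2 = (-105, -30, -0.17), Δ to MW-3 = (-160, -20, -0.22).
∂h/∂x = +0.001185, ∂h/∂y = +0.001519 (det = -2700).
|∇h| = √(0.001185² + 0.001519²) = 0.001927
Seepage velocity v = K·i/n = 0.72 × 0.001927 / 0.16 = 0.008671 m/day = 3.167 m/yr.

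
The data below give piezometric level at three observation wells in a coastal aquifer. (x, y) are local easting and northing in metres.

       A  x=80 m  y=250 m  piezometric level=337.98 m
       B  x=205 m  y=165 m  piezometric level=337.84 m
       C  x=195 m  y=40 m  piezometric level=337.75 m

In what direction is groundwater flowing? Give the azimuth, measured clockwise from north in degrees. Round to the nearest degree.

142°

With h = a·x + b·y + c and A as origin, the differences give:
  125·a + (-85)·b = -0.14
  115·a + (-210)·b = -0.23
Eliminate b (×(-210) and ×(-85), subtract): -16475·a = 9.850 → a = ∂h/∂x = -0.0005979
Back-substitute: b = ∂h/∂y = +0.0007678.
Flow direction (−∇h) has components (+0.0005979 E, -0.0007678 N).
Azimuth = atan2(E, N) = atan2(+0.0005979, -0.0007678) = 142.1° ≈ 142°.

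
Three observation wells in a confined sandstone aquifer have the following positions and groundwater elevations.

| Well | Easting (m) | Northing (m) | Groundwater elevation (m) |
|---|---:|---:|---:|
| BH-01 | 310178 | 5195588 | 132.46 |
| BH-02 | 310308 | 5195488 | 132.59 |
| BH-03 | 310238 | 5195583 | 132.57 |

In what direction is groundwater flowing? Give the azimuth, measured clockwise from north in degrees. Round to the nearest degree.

Three-point gradient (reference BH-01): Δ to BH-02 = (130, -100, +0.13), Δ to BH-03 = (60, -5, +0.11).
∂h/∂x = +0.001935, ∂h/∂y = +0.001215 (det = 5350).
Flow direction (−∇h) has components (-0.001935 E, -0.001215 N).
Azimuth = atan2(E, N) = atan2(-0.001935, -0.001215) = 237.9° ≈ 238°.

238°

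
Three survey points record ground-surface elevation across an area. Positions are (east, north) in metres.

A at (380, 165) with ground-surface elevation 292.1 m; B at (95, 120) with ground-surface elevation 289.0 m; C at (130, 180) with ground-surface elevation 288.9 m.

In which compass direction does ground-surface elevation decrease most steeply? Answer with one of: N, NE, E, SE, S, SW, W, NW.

Three-point gradient (reference A): Δ to B = (-285, -45, -3.1), Δ to C = (-250, 15, -3.2).
∂z/∂x = +0.01227, ∂z/∂y = -0.008824 (det = -15525).
Steepest decrease is along −∇f = (-0.01227 E, +0.008824 N) → northwest.

NW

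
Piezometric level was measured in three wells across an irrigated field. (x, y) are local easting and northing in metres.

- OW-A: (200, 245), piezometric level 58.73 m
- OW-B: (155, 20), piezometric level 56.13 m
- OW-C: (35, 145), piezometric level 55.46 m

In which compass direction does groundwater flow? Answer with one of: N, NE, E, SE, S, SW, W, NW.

SW

Differences from OW-A: to OW-B (Δx, Δy, Δh) = (-45, -225, -2.60); to OW-C = (-165, -100, -3.27).
Determinant of the coordinate differences = (-45)·(-100) − (-165)·(-225) = -32625.
∂h/∂x = [(-2.60)·(-100) − (-3.27)·(-225)] / -32625 = +0.01458
∂h/∂y = [(-45)·(-3.27) − (-165)·(-2.60)] / -32625 = +0.008639
Flow = −∇h = (-0.01458 east, -0.008639 north), which points southwest.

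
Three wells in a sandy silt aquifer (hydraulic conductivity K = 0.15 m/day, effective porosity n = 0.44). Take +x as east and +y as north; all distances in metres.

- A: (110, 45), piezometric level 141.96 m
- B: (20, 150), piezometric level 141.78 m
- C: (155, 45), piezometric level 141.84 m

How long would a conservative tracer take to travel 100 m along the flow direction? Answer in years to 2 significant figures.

Differences from A: to B (Δx, Δy, Δh) = (-90, 105, -0.18); to C = (45, 0, -0.12).
Determinant of the coordinate differences = (-90)·0 − 45·105 = -4725.
∂h/∂x = [(-0.18)·0 − (-0.12)·105] / -4725 = -0.002667
∂h/∂y = [(-90)·(-0.12) − 45·(-0.18)] / -4725 = -0.004000
|∇h| = √(-0.002667² + -0.004000²) = 0.004808
Seepage velocity v = K·i/n = 0.15 × 0.004808 / 0.44 = 0.001639 m/day.
t = 100 / 0.001639 = 6.101e+04 days = 167 years.

170 years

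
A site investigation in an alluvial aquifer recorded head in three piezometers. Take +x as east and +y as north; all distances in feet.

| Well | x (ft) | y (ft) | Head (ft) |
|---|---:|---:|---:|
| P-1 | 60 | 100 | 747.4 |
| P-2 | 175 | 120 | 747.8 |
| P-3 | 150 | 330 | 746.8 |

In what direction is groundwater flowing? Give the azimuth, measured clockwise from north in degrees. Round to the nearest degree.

Taking P-1 as reference: P-2−P-1 = (115, 20, +0.4); P-3−P-1 = (90, 230, -0.6).
Solve a·Δx + b·Δy = Δh: det = 115·230 − 90·20 = 24650.
∂h/∂x = [(+0.4)·230 − (-0.6)·20] / 24650 = +0.004219
∂h/∂y = [115·(-0.6) − 90·(+0.4)] / 24650 = -0.004260
Flow direction (−∇h) has components (-0.004219 E, +0.004260 N).
Azimuth = atan2(E, N) = atan2(-0.004219, +0.004260) = 315.3° ≈ 315°.

315°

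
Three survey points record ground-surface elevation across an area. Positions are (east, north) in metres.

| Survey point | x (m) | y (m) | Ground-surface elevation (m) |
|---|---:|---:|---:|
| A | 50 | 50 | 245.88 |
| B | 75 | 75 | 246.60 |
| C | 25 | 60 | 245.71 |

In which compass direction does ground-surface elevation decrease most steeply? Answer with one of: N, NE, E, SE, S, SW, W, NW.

SW

With z = a·x + b·y + c and A as origin, the differences give:
  25·a + 25·b = +0.72
  (-25)·a + 10·b = -0.17
Eliminate b (×10 and ×25, subtract): 875·a = 11.450 → a = ∂z/∂x = +0.01309
Back-substitute: b = ∂z/∂y = +0.01571.
Steepest decrease is along −∇f = (-0.01309 E, -0.01571 N) → southwest.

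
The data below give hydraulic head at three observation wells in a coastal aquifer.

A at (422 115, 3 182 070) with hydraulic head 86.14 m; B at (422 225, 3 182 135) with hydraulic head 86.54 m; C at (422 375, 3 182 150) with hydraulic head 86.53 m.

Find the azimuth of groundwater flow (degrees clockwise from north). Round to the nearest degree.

174°

Taking A as reference: B−A = (110, 65, +0.40); C−A = (260, 80, +0.39).
Determinant of the coordinate differences = 110·80 − 260·65 = -8100.
∂h/∂x = [(+0.40)·80 − (+0.39)·65] / -8100 = -0.0008210
∂h/∂y = [110·(+0.39) − 260·(+0.40)] / -8100 = +0.007543
Flow direction (−∇h) has components (+0.0008210 E, -0.007543 N).
Azimuth = atan2(E, N) = atan2(+0.0008210, -0.007543) = 173.8° ≈ 174°.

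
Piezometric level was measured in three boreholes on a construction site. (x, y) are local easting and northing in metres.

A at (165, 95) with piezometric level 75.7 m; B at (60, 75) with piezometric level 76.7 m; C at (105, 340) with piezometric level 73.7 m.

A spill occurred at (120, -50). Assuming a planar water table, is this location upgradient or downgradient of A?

Taking A as reference: B−A = (-105, -20, +1.0); C−A = (-60, 245, -2.0).
Determinant of the coordinate differences = (-105)·245 − (-60)·(-20) = -26925.
∂h/∂x = [(+1.0)·245 − (-2.0)·(-20)] / -26925 = -0.007614
∂h/∂y = [(-105)·(-2.0) − (-60)·(+1.0)] / -26925 = -0.01003
Head at (120, -50) = 75.7 + (-0.007614)·(-45) + (-0.01003)·(-145) = 77.50 m.
That is higher than the 75.7 m at A, so the point is upgradient.

upgradient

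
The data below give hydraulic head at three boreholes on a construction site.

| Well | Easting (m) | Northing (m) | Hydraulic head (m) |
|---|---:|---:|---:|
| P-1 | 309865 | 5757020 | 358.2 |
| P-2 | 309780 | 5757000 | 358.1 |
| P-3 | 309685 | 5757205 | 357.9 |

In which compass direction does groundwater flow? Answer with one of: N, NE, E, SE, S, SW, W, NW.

Taking P-1 as reference: P-2−P-1 = (-85, -20, -0.1); P-3−P-1 = (-180, 185, -0.3).
Determinant of the coordinate differences = (-85)·185 − (-180)·(-20) = -19325.
∂h/∂x = [(-0.1)·185 − (-0.3)·(-20)] / -19325 = +0.001268
∂h/∂y = [(-85)·(-0.3) − (-180)·(-0.1)] / -19325 = -0.0003881
Flow = −∇h = (-0.001268 east, +0.0003881 north), which points west.

W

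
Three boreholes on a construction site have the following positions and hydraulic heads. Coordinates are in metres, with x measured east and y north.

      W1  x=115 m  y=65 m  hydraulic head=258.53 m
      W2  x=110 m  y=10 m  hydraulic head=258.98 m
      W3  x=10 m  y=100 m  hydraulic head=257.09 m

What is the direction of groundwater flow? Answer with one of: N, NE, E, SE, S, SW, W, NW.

Differences from W1: to W2 (Δx, Δy, Δh) = (-5, -55, +0.45); to W3 = (-105, 35, -1.44).
Determinant of the coordinate differences = (-5)·35 − (-105)·(-55) = -5950.
∂h/∂x = [(+0.45)·35 − (-1.44)·(-55)] / -5950 = +0.01066
∂h/∂y = [(-5)·(-1.44) − (-105)·(+0.45)] / -5950 = -0.009151
Flow = −∇h = (-0.01066 east, +0.009151 north), which points northwest.

NW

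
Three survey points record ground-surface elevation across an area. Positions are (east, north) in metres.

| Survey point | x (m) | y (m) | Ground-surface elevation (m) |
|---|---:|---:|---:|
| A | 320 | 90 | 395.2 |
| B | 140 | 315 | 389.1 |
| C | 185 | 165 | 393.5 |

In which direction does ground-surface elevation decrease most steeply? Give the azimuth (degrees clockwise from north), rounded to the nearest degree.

008°

With z = a·x + b·y + c and A as origin, the differences give:
  (-180)·a + 225·b = -6.1
  (-135)·a + 75·b = -1.7
Eliminate b (×75 and ×225, subtract): 16875·a = -75.00 → a = ∂z/∂x = -0.004444
Back-substitute: b = ∂z/∂y = -0.03067.
Steepest decrease is along −∇f: components (+0.004444 E, +0.03067 N).
Azimuth = atan2(+0.004444, +0.03067) = 8.2° ≈ 008°.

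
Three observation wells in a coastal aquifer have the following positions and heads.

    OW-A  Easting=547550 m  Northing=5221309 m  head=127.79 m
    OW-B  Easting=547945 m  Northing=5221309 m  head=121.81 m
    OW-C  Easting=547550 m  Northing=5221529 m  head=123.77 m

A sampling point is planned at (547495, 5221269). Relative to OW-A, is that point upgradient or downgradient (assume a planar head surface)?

upgradient

∂h/∂x = (121.81 − 127.79) / (547945 − 547550) = -0.01514
∂h/∂y = (123.77 − 127.79) / (5221529 − 5221309) = -0.01827
Head at (547495, 5221269) = 127.79 + (-0.01514)·(-55) + (-0.01827)·(-40) = 129.35 m.
That is higher than the 127.79 m at OW-A, so the point is upgradient.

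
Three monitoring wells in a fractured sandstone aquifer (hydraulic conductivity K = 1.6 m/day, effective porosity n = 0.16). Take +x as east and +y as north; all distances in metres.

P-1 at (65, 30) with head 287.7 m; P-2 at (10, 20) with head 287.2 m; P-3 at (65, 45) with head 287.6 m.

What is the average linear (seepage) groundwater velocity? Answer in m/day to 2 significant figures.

Three-point gradient (reference P-1): Δ to P-2 = (-55, -10, -0.5), Δ to P-3 = (0, 15, -0.1).
∂h/∂x = +0.01030, ∂h/∂y = -0.006667 (det = -825).
|∇h| = √(0.01030² + -0.006667²) = 0.01227
Seepage velocity v = K·i/n = 1.6 × 0.01227 / 0.16 = 0.1227 m/day.

0.12 m/day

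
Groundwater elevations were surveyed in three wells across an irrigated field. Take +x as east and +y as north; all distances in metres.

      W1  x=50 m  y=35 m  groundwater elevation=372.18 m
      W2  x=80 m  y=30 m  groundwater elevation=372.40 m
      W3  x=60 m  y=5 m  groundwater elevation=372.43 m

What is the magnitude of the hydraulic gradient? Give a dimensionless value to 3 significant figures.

0.00886

Three-point gradient (reference W1): Δ to W2 = (30, -5, +0.22), Δ to W3 = (10, -30, +0.25).
∂h/∂x = +0.006294, ∂h/∂y = -0.006235 (det = -850).
|∇h| = √(0.006294² + -0.006235²) = 0.008859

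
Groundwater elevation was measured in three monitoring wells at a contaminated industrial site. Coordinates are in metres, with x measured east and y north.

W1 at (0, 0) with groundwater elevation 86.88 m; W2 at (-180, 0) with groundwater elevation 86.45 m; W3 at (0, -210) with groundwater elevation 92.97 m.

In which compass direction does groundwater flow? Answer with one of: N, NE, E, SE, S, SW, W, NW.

N

∂h/∂x = (86.45 − 86.88) / (-180 − 0) = +0.002389
∂h/∂y = (92.97 − 86.88) / (-210 − 0) = -0.02900
Flow = −∇h = (-0.002389 east, +0.02900 north), which points north.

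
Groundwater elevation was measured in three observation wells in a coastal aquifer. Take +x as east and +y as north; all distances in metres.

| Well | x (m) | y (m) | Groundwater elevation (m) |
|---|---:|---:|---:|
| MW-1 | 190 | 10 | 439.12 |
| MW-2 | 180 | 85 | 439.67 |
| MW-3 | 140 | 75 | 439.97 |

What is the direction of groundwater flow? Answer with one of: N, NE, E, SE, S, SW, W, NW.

SE

With h = a·x + b·y + c and MW-1 as origin, the differences give:
  (-10)·a + 75·b = +0.55
  (-50)·a + 65·b = +0.85
Eliminate b (×65 and ×75, subtract): 3100·a = -28.000 → a = ∂h/∂x = -0.009032
Back-substitute: b = ∂h/∂y = +0.006129.
Flow = −∇h = (+0.009032 east, -0.006129 north), which points southeast.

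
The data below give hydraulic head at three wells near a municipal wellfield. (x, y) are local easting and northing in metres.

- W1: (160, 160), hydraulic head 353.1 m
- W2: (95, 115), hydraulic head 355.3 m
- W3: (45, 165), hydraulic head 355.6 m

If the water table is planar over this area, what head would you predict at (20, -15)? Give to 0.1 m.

359.1 m

With h = a·x + b·y + c and W1 as origin, the differences give:
  (-65)·a + (-45)·b = +2.2
  (-115)·a + 5·b = +2.5
Eliminate b (×5 and ×(-45), subtract): -5500·a = 123.50 → a = ∂h/∂x = -0.02245
Back-substitute: b = ∂h/∂y = -0.01645.
h(20, -15) = 353.1 + (-0.02245)·(-140) + (-0.01645)·(-175) = 353.1 +3.144 +2.880 = 359.123 m.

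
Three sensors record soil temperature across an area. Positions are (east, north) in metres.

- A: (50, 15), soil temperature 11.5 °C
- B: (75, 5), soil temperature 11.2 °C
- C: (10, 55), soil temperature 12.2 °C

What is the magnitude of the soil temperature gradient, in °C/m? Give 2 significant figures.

0.012 °C/m

With T = a·x + b·y + c and A as origin, the differences give:
  25·a + (-10)·b = -0.3
  (-40)·a + 40·b = +0.7
Eliminate b (×40 and ×(-10), subtract): 600·a = -5.00 → a = ∂T/∂x = -0.008333
Back-substitute: b = ∂T/∂y = +0.009167.
|∇f| = √(-0.008333² + 0.009167²) = 0.01239 °C/m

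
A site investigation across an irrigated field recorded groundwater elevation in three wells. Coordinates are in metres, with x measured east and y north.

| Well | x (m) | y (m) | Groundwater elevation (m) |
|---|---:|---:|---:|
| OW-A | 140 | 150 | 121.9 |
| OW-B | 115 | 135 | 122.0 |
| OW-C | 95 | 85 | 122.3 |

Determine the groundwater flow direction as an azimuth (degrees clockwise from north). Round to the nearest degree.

Differences from OW-A: to OW-B (Δx, Δy, Δh) = (-25, -15, +0.1); to OW-C = (-45, -65, +0.4).
Solve a·Δx + b·Δy = Δh: det = (-25)·(-65) − (-45)·(-15) = 950.
∂h/∂x = [(+0.1)·(-65) − (+0.4)·(-15)] / 950 = -0.0005263
∂h/∂y = [(-25)·(+0.4) − (-45)·(+0.1)] / 950 = -0.005789
Flow direction (−∇h) has components (+0.0005263 E, +0.005789 N).
Azimuth = atan2(E, N) = atan2(+0.0005263, +0.005789) = 5.2° ≈ 005°.

005°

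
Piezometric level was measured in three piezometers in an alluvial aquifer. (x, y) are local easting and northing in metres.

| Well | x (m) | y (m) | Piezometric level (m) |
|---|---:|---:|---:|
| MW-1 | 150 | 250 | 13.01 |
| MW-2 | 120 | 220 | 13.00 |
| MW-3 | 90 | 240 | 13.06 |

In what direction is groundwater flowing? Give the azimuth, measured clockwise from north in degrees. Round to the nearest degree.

143°

Taking MW-1 as reference: MW-2−MW-1 = (-30, -30, -0.01); MW-3−MW-1 = (-60, -10, +0.05).
Determinant of the coordinate differences = (-30)·(-10) − (-60)·(-30) = -1500.
∂h/∂x = [(-0.01)·(-10) − (+0.05)·(-30)] / -1500 = -0.001067
∂h/∂y = [(-30)·(+0.05) − (-60)·(-0.01)] / -1500 = +0.001400
Flow direction (−∇h) has components (+0.001067 E, -0.001400 N).
Azimuth = atan2(E, N) = atan2(+0.001067, -0.001400) = 142.7° ≈ 143°.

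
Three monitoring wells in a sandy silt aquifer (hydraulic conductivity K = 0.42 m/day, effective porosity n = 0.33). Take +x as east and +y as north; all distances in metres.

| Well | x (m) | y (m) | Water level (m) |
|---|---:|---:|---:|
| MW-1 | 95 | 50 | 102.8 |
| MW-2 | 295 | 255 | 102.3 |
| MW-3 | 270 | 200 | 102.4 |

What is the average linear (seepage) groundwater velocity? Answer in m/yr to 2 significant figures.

With h = a·x + b·y + c and MW-1 as origin, the differences give:
  200·a + 205·b = -0.5
  175·a + 150·b = -0.4
Eliminate b (×150 and ×205, subtract): -5875·a = 7.00 → a = ∂h/∂x = -0.001191
Back-substitute: b = ∂h/∂y = -0.001277.
|∇h| = √(-0.001191² + -0.001277²) = 0.001746
Seepage velocity v = K·i/n = 0.42 × 0.001746 / 0.33 = 0.002222 m/day = 0.8116 m/yr.

0.81 m/yr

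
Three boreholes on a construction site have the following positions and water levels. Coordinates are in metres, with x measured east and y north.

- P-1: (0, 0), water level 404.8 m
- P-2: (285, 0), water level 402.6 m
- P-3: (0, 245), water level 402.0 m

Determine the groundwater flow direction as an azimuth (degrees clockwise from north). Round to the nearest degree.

∂h/∂x = (402.6 − 404.8) / (285 − 0) = -0.007719
∂h/∂y = (402.0 − 404.8) / (245 − 0) = -0.01143
Flow direction (−∇h) has components (+0.007719 E, +0.01143 N).
Azimuth = atan2(E, N) = atan2(+0.007719, +0.01143) = 34.0° ≈ 034°.

034°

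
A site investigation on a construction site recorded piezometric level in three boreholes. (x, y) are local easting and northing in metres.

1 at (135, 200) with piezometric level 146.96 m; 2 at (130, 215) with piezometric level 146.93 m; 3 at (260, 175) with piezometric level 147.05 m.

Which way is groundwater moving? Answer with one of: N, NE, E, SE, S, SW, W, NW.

N

Differences from 1: to 2 (Δx, Δy, Δh) = (-5, 15, -0.03); to 3 = (125, -25, +0.09).
Solve a·Δx + b·Δy = Δh: det = (-5)·(-25) − 125·15 = -1750.
∂h/∂x = [(-0.03)·(-25) − (+0.09)·15] / -1750 = +0.0003429
∂h/∂y = [(-5)·(+0.09) − 125·(-0.03)] / -1750 = -0.001886
Flow = −∇h = (-0.0003429 east, +0.001886 north), which points north.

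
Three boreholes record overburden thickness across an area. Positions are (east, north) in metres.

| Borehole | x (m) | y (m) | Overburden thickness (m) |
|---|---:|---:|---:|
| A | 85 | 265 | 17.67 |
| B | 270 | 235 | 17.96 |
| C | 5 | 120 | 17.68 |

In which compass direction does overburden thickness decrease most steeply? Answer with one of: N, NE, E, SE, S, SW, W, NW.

With d = a·x + b·y + c and A as origin, the differences give:
  185·a + (-30)·b = +0.29
  (-80)·a + (-145)·b = +0.01
Eliminate b (×(-145) and ×(-30), subtract): -29225·a = -41.750 → a = ∂d/∂x = +0.001429
Back-substitute: b = ∂d/∂y = -0.0008571.
Steepest decrease is along −∇f = (-0.001429 E, +0.0008571 N) → northwest.

NW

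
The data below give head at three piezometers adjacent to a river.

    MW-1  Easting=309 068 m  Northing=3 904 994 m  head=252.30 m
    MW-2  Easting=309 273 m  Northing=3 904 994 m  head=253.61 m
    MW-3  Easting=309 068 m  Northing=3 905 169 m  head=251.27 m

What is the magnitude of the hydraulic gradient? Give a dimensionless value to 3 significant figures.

0.00869

∂h/∂x = (253.61 − 252.30) / (309273 − 309068) = +0.006390
∂h/∂y = (251.27 − 252.30) / (3905169 − 3904994) = -0.005886
|∇h| = √(0.006390² + -0.005886²) = 0.008688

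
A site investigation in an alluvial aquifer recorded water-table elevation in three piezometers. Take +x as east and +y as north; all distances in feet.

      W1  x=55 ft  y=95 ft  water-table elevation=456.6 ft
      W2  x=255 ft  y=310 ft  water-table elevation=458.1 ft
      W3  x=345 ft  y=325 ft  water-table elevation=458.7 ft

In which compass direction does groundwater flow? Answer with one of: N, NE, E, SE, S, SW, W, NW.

W

Differences from W1: to W2 (Δx, Δy, Δh) = (200, 215, +1.5); to W3 = (290, 230, +2.1).
Solve a·Δx + b·Δy = Δh: det = 200·230 − 290·215 = -16350.
∂h/∂x = [(+1.5)·230 − (+2.1)·215] / -16350 = +0.006514
∂h/∂y = [200·(+2.1) − 290·(+1.5)] / -16350 = +0.0009174
Flow = −∇h = (-0.006514 east, -0.0009174 north), which points west.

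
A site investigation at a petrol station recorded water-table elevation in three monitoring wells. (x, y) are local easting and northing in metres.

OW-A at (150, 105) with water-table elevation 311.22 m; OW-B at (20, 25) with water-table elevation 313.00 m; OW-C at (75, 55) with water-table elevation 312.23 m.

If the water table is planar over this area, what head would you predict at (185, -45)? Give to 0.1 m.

Differences from OW-A: to OW-B (Δx, Δy, Δh) = (-130, -80, +1.78); to OW-C = (-75, -50, +1.01).
Solve a·Δx + b·Δy = Δh: det = (-130)·(-50) − (-75)·(-80) = 500.
∂h/∂x = [(+1.78)·(-50) − (+1.01)·(-80)] / 500 = -0.01640
∂h/∂y = [(-130)·(+1.01) − (-75)·(+1.78)] / 500 = +0.004400
h(185, -45) = 311.22 + (-0.01640)·(35) + (+0.004400)·(-150) = 311.22 -0.574 -0.660 = 309.986 m.

310.0 m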